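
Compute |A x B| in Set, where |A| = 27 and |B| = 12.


In Set, the product A x B is the Cartesian product.
By the universal property, |A x B| = |A| * |B|.
|A x B| = 27 * 12 = 324

324


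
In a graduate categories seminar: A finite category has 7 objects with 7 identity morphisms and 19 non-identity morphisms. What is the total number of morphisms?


Each object has an identity morphism, giving 7 identities.
Adding the 19 non-identity morphisms:
Total = 7 + 19 = 26

26


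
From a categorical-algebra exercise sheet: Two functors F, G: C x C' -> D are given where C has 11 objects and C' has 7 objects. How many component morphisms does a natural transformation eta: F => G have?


A natural transformation eta: F => G assigns one component morphism per
object of the domain category.
The domain is the product category C x C', so
|Ob(C x C')| = |Ob(C)| * |Ob(C')| = 11 * 7 = 77.
Therefore eta has 77 component morphisms.

77


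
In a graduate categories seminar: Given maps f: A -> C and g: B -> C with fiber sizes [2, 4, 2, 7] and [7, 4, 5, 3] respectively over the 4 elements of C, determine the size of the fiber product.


The pullback A x_C B consists of pairs (a, b) with f(a) = g(b).
For each element c in C, the fiber product has |f^-1(c)| * |g^-1(c)| elements.
Summing over C: 2 * 7 + 4 * 4 + 2 * 5 + 7 * 3
= 14 + 16 + 10 + 21 = 61

61


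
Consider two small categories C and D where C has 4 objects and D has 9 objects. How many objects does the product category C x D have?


The product category C x D has objects that are pairs (c, d).
Number of pairs = |Ob(C)| * |Ob(D)| = 4 * 9 = 36

36


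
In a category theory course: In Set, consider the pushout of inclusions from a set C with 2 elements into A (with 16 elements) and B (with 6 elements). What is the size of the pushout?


The pushout A +_C B identifies the images of C in A and B.
|A +_C B| = |A| + |B| - |C| (for injections).
= 16 + 6 - 2 = 20

20


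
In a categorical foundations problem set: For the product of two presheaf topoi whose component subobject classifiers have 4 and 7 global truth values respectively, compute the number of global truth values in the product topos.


In a product of presheaf topoi E_1 x E_2, the subobject classifier
is Omega = Omega_1 x Omega_2 (componentwise), so
|Omega(top)| = |Omega_1(top_1)| * |Omega_2(top_2)|.
= 4 * 7 = 28.

28


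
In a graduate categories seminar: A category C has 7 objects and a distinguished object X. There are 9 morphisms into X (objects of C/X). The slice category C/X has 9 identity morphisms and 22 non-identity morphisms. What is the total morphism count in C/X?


In the slice category C/X, objects are morphisms to X.
Identity morphisms: 9 (one per object of C/X).
Non-identity morphisms: 22.
Total = 9 + 22 = 31

31


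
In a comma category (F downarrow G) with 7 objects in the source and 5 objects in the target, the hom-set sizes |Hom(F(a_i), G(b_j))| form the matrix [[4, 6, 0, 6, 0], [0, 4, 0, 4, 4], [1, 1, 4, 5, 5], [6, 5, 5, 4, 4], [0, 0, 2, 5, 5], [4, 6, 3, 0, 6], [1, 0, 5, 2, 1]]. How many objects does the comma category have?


Objects of (F downarrow G) are triples (a, b, h: F(a)->G(b)).
The count equals the sum of all entries in the hom-matrix.
sum(row 0) = 16
sum(row 1) = 12
sum(row 2) = 16
sum(row 3) = 24
sum(row 4) = 12
sum(row 5) = 19
sum(row 6) = 9
Grand total = 108

108


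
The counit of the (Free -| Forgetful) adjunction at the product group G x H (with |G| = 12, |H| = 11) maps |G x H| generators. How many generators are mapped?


The counit epsilon_K: F(U(K)) -> K of the Free-Forgetful adjunction
maps |K| generators of F(U(K)) into K. For K = G x H (the product group),
|G x H| = |G| * |H|.
Total generators mapped = 12 * 11 = 132.

132


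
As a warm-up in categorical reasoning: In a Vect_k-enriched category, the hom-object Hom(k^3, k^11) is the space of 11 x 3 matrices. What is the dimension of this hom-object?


In Vect-enriched categories, Hom(k^n, k^m) is the space of m x n matrices.
dim(Hom(k^3, k^11)) = 11 * 3 = 33

33


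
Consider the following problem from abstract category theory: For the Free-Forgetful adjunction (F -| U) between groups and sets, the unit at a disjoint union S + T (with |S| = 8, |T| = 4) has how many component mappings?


The unit eta_X: X -> U(F(X)) of the Free-Forgetful adjunction
maps each element of X to a generator of F(X). For X = S + T (disjoint
union in Set), |S + T| = |S| + |T|.
Total mappings = 8 + 4 = 12.

12


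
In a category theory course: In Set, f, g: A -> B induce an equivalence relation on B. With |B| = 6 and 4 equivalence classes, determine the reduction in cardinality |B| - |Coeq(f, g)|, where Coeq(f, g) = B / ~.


The coequalizer Coeq(f, g) = B / ~ has one element per equivalence class.
|B| = 6, |Coeq(f, g)| = 4.
|B| - |Coeq(f, g)| = 6 - 4 = 2.

2


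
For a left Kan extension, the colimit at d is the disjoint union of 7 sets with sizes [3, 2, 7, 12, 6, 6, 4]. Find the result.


Pointwise, the left Kan extension (Lan_F H)(d) is the colimit, indexed
by the comma category (F downarrow d), of H composed with the
projection (F downarrow d) -> C. Here that colimit is given
as a coproduct (disjoint union) of sets, so its cardinality is the
sum of the sizes of the summands.
Coproduct of sets with sizes: 3 + 2 + 7 + 12 + 6 + 6 + 4
= 40

40


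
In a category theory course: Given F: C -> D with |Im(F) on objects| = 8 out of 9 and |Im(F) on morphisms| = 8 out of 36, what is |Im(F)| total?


The image of F consists of distinct objects and distinct morphisms.
|Im(F)| on objects = 8
|Im(F)| on morphisms = 8
Total image cardinality = 8 + 8 = 16

16


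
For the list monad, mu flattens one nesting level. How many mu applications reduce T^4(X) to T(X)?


Each application of mu: T^2 -> T removes one layer of nesting.
Starting at depth 4 (i.e., T^4(X)), we need to reach T(X).
Number of mu applications = 4 - 1 = 3

3


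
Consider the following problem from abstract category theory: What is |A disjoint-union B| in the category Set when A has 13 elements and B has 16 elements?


In Set, the coproduct A + B is the disjoint union.
|A + B| = |A| + |B| = 13 + 16 = 29

29


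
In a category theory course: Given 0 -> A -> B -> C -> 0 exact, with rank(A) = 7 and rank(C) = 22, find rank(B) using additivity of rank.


For a short exact sequence 0 -> A -> B -> C -> 0,
rank is additive: rank(B) = rank(A) + rank(C).
rank(B) = 7 + 22 = 29

29


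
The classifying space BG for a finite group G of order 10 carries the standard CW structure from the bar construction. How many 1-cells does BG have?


In the bar-construction CW model of BG, the n-cells are indexed by
n-tuples [g_1|...|g_n] of non-identity elements of G (degenerate
simplices with some g_i = e do not contribute cells), so there are
(|G| - 1)^n n-cells.
For dim = 1 with |G| = 10:
cells = (10 - 1)^1 = 9^1 = 9

9


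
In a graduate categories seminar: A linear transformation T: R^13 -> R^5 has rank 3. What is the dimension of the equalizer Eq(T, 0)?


The equalizer of f and the zero map is ker(f).
By the rank-nullity theorem: dim(ker(f)) = dim(domain) - rank(f).
dim(ker(f)) = 13 - 3 = 10

10


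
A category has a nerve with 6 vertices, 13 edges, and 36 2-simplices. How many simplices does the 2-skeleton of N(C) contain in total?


The 2-skeleton of the nerve N(C) consists of simplices in dimensions 0, 1, 2:
  |N(C)_0| = 6 (objects)
  |N(C)_1| = 13 (morphisms)
  |N(C)_2| = 36 (composable pairs)
Total = 6 + 13 + 36 = 55

55


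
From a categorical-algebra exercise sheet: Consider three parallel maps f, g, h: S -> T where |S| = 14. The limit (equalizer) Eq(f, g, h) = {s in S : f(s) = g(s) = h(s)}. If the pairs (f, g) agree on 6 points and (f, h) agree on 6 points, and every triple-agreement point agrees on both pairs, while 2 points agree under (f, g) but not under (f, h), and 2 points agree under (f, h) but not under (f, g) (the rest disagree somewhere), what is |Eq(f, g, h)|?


Eq(f, g, h) is the triple-agreement set: points in S where all three
maps take the same value. Using inclusion-exclusion on the pairwise data:
Pair (f, g) agrees on 6 points; pair (f, h) on 6 points.
Points agreeing under (f, g) but not (f, h) = 2; under (f, h) but not (f, g) = 2.
Triple-agreement = agreement-in-(f, g) minus points that agree under (f, g) but not (f, h):
|Eq(f, g, h)| = 6 - 2 = 4
(cross-check via (f, h): 6 - 2 = 4.)

4


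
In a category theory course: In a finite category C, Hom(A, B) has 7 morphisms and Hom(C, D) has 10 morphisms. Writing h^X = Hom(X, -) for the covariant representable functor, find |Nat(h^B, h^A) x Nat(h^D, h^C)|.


By the Yoneda lemma, Nat(h^B, h^A) is isomorphic to Hom(A, B),
so |Nat(h^B, h^A)| = |Hom(A, B)| and |Nat(h^D, h^C)| = |Hom(C, D)|.
|Hom(A, B)| = 7, |Hom(C, D)| = 10.
|Nat(h^B, h^A) x Nat(h^D, h^C)| = 7 * 10 = 70

70


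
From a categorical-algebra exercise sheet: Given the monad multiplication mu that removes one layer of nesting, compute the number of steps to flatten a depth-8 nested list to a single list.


Each application of mu: T^2 -> T removes one layer of nesting.
Starting at depth 8 (i.e., T^8(X)), we need to reach T(X).
Number of mu applications = 8 - 1 = 7

7


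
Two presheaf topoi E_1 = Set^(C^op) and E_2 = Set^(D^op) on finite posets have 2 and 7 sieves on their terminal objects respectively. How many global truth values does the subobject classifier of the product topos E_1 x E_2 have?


In a product of presheaf topoi E_1 x E_2, the subobject classifier
is Omega = Omega_1 x Omega_2 (componentwise), so
|Omega(top)| = |Omega_1(top_1)| * |Omega_2(top_2)|.
= 2 * 7 = 14.

14


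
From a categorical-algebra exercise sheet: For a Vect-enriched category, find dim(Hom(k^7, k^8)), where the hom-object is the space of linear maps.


In Vect-enriched categories, Hom(k^n, k^m) is the space of m x n matrices.
dim(Hom(k^7, k^8)) = 8 * 7 = 56

56


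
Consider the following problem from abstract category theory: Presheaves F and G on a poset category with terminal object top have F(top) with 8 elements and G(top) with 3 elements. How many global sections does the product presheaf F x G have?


Global sections of a presheaf on a poset with terminal top satisfy
Gamma(H) ~ H(top). Presheaves admit pointwise products, so
(F x G)(top) = F(top) x G(top) (Cartesian product).
|Gamma(F x G)| = |F(top)| * |G(top)| = 8 * 3 = 24.

24


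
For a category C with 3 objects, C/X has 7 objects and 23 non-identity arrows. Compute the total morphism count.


In the slice category C/X, objects are morphisms to X.
Identity morphisms: 7 (one per object of C/X).
Non-identity morphisms: 23.
Total = 7 + 23 = 30

30


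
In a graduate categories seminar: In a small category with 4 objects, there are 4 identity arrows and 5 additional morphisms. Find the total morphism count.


Each object has an identity morphism, giving 4 identities.
Adding the 5 non-identity morphisms:
Total = 4 + 5 = 9

9


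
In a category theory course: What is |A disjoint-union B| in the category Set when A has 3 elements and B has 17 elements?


In Set, the coproduct A + B is the disjoint union.
|A + B| = |A| + |B| = 3 + 17 = 20

20


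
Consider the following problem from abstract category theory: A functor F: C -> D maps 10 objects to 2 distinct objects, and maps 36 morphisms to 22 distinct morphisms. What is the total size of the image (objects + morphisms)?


The image of F consists of distinct objects and distinct morphisms.
|Im(F)| on objects = 2
|Im(F)| on morphisms = 22
Total image cardinality = 2 + 22 = 24

24


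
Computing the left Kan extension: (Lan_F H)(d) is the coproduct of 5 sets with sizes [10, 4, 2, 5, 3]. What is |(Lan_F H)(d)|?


Pointwise, the left Kan extension (Lan_F H)(d) is the colimit, indexed
by the comma category (F downarrow d), of H composed with the
projection (F downarrow d) -> C. Here that colimit is given
as a coproduct (disjoint union) of sets, so its cardinality is the
sum of the sizes of the summands.
Coproduct of sets with sizes: 10 + 4 + 2 + 5 + 3
= 24

24


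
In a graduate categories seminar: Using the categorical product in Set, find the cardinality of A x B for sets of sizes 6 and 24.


In Set, the product A x B is the Cartesian product.
By the universal property, |A x B| = |A| * |B|.
|A x B| = 6 * 24 = 144

144


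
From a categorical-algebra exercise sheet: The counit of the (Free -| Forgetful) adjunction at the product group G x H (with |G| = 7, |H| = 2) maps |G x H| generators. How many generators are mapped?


The counit epsilon_K: F(U(K)) -> K of the Free-Forgetful adjunction
maps |K| generators of F(U(K)) into K. For K = G x H (the product group),
|G x H| = |G| * |H|.
Total generators mapped = 7 * 2 = 14.

14


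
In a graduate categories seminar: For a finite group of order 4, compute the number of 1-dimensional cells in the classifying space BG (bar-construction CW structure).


In the bar-construction CW model of BG, the n-cells are indexed by
n-tuples [g_1|...|g_n] of non-identity elements of G (degenerate
simplices with some g_i = e do not contribute cells), so there are
(|G| - 1)^n n-cells.
For dim = 1 with |G| = 4:
cells = (4 - 1)^1 = 3^1 = 3

3


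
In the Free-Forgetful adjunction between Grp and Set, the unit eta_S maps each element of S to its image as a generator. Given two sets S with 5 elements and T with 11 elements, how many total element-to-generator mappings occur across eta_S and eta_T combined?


The unit eta_X: X -> U(F(X)) of the Free-Forgetful adjunction
maps each element of X to a generator of F(X). For X = S + T (disjoint
union in Set), |S + T| = |S| + |T|.
Total mappings = 5 + 11 = 16.

16


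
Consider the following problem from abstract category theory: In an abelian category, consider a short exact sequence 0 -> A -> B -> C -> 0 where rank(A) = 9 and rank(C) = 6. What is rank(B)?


For a short exact sequence 0 -> A -> B -> C -> 0,
rank is additive: rank(B) = rank(A) + rank(C).
rank(B) = 9 + 6 = 15

15


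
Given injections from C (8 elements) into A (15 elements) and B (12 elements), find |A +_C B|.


The pushout A +_C B identifies the images of C in A and B.
|A +_C B| = |A| + |B| - |C| (for injections).
= 15 + 12 - 8 = 19

19


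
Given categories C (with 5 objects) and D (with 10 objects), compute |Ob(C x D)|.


The product category C x D has objects that are pairs (c, d).
Number of pairs = |Ob(C)| * |Ob(D)| = 5 * 10 = 50

50


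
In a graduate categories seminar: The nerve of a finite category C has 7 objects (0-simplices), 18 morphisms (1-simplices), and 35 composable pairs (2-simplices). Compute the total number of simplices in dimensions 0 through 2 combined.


The 2-skeleton of the nerve N(C) consists of simplices in dimensions 0, 1, 2:
  |N(C)_0| = 7 (objects)
  |N(C)_1| = 18 (morphisms)
  |N(C)_2| = 35 (composable pairs)
Total = 7 + 18 + 35 = 60

60


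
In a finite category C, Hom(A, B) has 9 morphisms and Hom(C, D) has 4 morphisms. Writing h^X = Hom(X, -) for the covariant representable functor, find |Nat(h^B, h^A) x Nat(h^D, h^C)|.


By the Yoneda lemma, Nat(h^B, h^A) is isomorphic to Hom(A, B),
so |Nat(h^B, h^A)| = |Hom(A, B)| and |Nat(h^D, h^C)| = |Hom(C, D)|.
|Hom(A, B)| = 9, |Hom(C, D)| = 4.
|Nat(h^B, h^A) x Nat(h^D, h^C)| = 9 * 4 = 36

36


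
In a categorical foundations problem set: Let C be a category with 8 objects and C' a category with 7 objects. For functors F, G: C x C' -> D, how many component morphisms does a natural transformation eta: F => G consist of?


A natural transformation eta: F => G assigns one component morphism per
object of the domain category.
The domain is the product category C x C', so
|Ob(C x C')| = |Ob(C)| * |Ob(C')| = 8 * 7 = 56.
Therefore eta has 56 component morphisms.

56


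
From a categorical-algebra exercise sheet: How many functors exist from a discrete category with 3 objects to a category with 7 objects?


A functor from a discrete category C to D is determined by
where each object maps. Each of the 3 objects of C can map
to any of the 7 objects of D independently.
Number of functors = 7^3 = 343

343


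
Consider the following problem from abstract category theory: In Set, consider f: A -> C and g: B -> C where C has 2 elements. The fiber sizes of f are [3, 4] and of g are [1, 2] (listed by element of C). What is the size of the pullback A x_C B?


The pullback A x_C B consists of pairs (a, b) with f(a) = g(b).
For each element c in C, the fiber product has |f^-1(c)| * |g^-1(c)| elements.
Summing over C: 3 * 1 + 4 * 2
= 3 + 8 = 11

11


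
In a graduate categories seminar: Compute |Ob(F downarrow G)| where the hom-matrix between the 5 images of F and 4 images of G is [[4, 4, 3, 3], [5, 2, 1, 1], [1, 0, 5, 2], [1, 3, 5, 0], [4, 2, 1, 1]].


Objects of (F downarrow G) are triples (a, b, h: F(a)->G(b)).
The count equals the sum of all entries in the hom-matrix.
sum(row 0) = 14
sum(row 1) = 9
sum(row 2) = 8
sum(row 3) = 9
sum(row 4) = 8
Grand total = 48

48


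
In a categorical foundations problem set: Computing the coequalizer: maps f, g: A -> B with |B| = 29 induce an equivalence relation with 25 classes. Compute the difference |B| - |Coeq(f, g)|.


The coequalizer Coeq(f, g) = B / ~ has one element per equivalence class.
|B| = 29, |Coeq(f, g)| = 25.
|B| - |Coeq(f, g)| = 29 - 25 = 4.

4


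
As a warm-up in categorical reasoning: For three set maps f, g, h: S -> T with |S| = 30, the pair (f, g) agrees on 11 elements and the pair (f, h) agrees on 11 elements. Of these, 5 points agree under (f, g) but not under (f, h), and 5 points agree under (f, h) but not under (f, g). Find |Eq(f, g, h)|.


Eq(f, g, h) is the triple-agreement set: points in S where all three
maps take the same value. Using inclusion-exclusion on the pairwise data:
Pair (f, g) agrees on 11 points; pair (f, h) on 11 points.
Points agreeing under (f, g) but not (f, h) = 5; under (f, h) but not (f, g) = 5.
Triple-agreement = agreement-in-(f, g) minus points that agree under (f, g) but not (f, h):
|Eq(f, g, h)| = 11 - 5 = 6
(cross-check via (f, h): 11 - 5 = 6.)

6


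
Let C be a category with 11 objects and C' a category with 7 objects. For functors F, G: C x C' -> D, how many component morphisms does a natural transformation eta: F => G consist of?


A natural transformation eta: F => G assigns one component morphism per
object of the domain category.
The domain is the product category C x C', so
|Ob(C x C')| = |Ob(C)| * |Ob(C')| = 11 * 7 = 77.
Therefore eta has 77 component morphisms.

77


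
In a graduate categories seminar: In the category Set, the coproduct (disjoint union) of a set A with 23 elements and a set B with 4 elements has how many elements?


In Set, the coproduct A + B is the disjoint union.
|A + B| = |A| + |B| = 23 + 4 = 27

27


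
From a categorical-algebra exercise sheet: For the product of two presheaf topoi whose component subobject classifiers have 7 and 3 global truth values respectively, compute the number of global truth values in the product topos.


In a product of presheaf topoi E_1 x E_2, the subobject classifier
is Omega = Omega_1 x Omega_2 (componentwise), so
|Omega(top)| = |Omega_1(top_1)| * |Omega_2(top_2)|.
= 7 * 3 = 21.

21


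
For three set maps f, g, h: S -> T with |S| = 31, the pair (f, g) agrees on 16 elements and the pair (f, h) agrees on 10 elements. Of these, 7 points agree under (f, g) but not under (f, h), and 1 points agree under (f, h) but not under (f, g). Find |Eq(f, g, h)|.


Eq(f, g, h) is the triple-agreement set: points in S where all three
maps take the same value. Using inclusion-exclusion on the pairwise data:
Pair (f, g) agrees on 16 points; pair (f, h) on 10 points.
Points agreeing under (f, g) but not (f, h) = 7; under (f, h) but not (f, g) = 1.
Triple-agreement = agreement-in-(f, g) minus points that agree under (f, g) but not (f, h):
|Eq(f, g, h)| = 16 - 7 = 9
(cross-check via (f, h): 10 - 1 = 9.)

9


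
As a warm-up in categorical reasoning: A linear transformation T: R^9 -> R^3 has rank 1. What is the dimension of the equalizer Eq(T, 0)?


The equalizer of f and the zero map is ker(f).
By the rank-nullity theorem: dim(ker(f)) = dim(domain) - rank(f).
dim(ker(f)) = 9 - 1 = 8

8


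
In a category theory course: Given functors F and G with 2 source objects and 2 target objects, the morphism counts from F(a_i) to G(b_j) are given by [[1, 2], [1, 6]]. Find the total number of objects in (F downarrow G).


Objects of (F downarrow G) are triples (a, b, h: F(a)->G(b)).
The count equals the sum of all entries in the hom-matrix.
sum(row 0) = 3
sum(row 1) = 7
Grand total = 10

10


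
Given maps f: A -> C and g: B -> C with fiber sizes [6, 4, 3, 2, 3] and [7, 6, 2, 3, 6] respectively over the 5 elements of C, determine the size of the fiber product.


The pullback A x_C B consists of pairs (a, b) with f(a) = g(b).
For each element c in C, the fiber product has |f^-1(c)| * |g^-1(c)| elements.
Summing over C: 6 * 7 + 4 * 6 + 3 * 2 + 2 * 3 + 3 * 6
= 42 + 24 + 6 + 6 + 18 = 96

96


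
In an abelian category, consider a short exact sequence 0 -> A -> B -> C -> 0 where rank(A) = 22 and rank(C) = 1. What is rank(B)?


For a short exact sequence 0 -> A -> B -> C -> 0,
rank is additive: rank(B) = rank(A) + rank(C).
rank(B) = 22 + 1 = 23

23


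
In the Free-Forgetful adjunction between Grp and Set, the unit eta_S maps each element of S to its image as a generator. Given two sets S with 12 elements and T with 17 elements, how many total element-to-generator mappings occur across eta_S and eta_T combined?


The unit eta_X: X -> U(F(X)) of the Free-Forgetful adjunction
maps each element of X to a generator of F(X). For X = S + T (disjoint
union in Set), |S + T| = |S| + |T|.
Total mappings = 12 + 17 = 29.

29


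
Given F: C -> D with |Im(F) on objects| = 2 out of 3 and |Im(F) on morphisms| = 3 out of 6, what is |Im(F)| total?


The image of F consists of distinct objects and distinct morphisms.
|Im(F)| on objects = 2
|Im(F)| on morphisms = 3
Total image cardinality = 2 + 3 = 5

5


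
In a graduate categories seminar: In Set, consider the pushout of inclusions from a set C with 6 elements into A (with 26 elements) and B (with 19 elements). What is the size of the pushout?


The pushout A +_C B identifies the images of C in A and B.
|A +_C B| = |A| + |B| - |C| (for injections).
= 26 + 19 - 6 = 39

39


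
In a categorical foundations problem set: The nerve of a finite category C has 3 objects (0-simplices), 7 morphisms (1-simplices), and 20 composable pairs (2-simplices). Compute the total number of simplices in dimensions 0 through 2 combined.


The 2-skeleton of the nerve N(C) consists of simplices in dimensions 0, 1, 2:
  |N(C)_0| = 3 (objects)
  |N(C)_1| = 7 (morphisms)
  |N(C)_2| = 20 (composable pairs)
Total = 3 + 7 + 20 = 30

30


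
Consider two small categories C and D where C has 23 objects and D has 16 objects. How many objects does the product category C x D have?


The product category C x D has objects that are pairs (c, d).
Number of pairs = |Ob(C)| * |Ob(D)| = 23 * 16 = 368

368


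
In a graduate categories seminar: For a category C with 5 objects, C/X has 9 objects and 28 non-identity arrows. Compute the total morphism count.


In the slice category C/X, objects are morphisms to X.
Identity morphisms: 9 (one per object of C/X).
Non-identity morphisms: 28.
Total = 9 + 28 = 37

37


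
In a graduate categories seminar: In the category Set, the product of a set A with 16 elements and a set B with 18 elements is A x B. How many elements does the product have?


In Set, the product A x B is the Cartesian product.
By the universal property, |A x B| = |A| * |B|.
|A x B| = 16 * 18 = 288

288


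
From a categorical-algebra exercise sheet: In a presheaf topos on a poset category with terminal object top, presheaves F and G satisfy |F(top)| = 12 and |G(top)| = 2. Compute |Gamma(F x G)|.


Global sections of a presheaf on a poset with terminal top satisfy
Gamma(H) ~ H(top). Presheaves admit pointwise products, so
(F x G)(top) = F(top) x G(top) (Cartesian product).
|Gamma(F x G)| = |F(top)| * |G(top)| = 12 * 2 = 24.

24


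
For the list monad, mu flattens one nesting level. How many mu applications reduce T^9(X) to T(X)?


Each application of mu: T^2 -> T removes one layer of nesting.
Starting at depth 9 (i.e., T^9(X)), we need to reach T(X).
Number of mu applications = 9 - 1 = 8

8


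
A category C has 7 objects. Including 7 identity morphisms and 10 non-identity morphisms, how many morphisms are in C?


Each object has an identity morphism, giving 7 identities.
Adding the 10 non-identity morphisms:
Total = 7 + 10 = 17

17


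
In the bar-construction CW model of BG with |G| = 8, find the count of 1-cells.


In the bar-construction CW model of BG, the n-cells are indexed by
n-tuples [g_1|...|g_n] of non-identity elements of G (degenerate
simplices with some g_i = e do not contribute cells), so there are
(|G| - 1)^n n-cells.
For dim = 1 with |G| = 8:
cells = (8 - 1)^1 = 7^1 = 7

7


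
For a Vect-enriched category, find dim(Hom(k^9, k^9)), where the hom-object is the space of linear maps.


In Vect-enriched categories, Hom(k^n, k^m) is the space of m x n matrices.
dim(Hom(k^9, k^9)) = 9 * 9 = 81

81


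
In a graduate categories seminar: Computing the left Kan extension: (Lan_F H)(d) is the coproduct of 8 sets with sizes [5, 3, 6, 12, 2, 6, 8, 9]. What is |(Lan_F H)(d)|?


Pointwise, the left Kan extension (Lan_F H)(d) is the colimit, indexed
by the comma category (F downarrow d), of H composed with the
projection (F downarrow d) -> C. Here that colimit is given
as a coproduct (disjoint union) of sets, so its cardinality is the
sum of the sizes of the summands.
Coproduct of sets with sizes: 5 + 3 + 6 + 12 + 2 + 6 + 8 + 9
= 51

51


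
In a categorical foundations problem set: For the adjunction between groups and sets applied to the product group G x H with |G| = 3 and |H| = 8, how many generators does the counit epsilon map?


The counit epsilon_K: F(U(K)) -> K of the Free-Forgetful adjunction
maps |K| generators of F(U(K)) into K. For K = G x H (the product group),
|G x H| = |G| * |H|.
Total generators mapped = 3 * 8 = 24.

24


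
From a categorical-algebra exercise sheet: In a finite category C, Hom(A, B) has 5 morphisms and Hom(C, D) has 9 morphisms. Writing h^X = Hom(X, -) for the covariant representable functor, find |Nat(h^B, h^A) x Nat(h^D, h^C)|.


By the Yoneda lemma, Nat(h^B, h^A) is isomorphic to Hom(A, B),
so |Nat(h^B, h^A)| = |Hom(A, B)| and |Nat(h^D, h^C)| = |Hom(C, D)|.
|Hom(A, B)| = 5, |Hom(C, D)| = 9.
|Nat(h^B, h^A) x Nat(h^D, h^C)| = 5 * 9 = 45

45


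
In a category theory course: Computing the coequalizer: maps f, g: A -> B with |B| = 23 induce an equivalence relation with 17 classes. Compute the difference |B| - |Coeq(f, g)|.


The coequalizer Coeq(f, g) = B / ~ has one element per equivalence class.
|B| = 23, |Coeq(f, g)| = 17.
|B| - |Coeq(f, g)| = 23 - 17 = 6.

6


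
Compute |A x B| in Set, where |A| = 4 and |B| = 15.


In Set, the product A x B is the Cartesian product.
By the universal property, |A x B| = |A| * |B|.
|A x B| = 4 * 15 = 60

60


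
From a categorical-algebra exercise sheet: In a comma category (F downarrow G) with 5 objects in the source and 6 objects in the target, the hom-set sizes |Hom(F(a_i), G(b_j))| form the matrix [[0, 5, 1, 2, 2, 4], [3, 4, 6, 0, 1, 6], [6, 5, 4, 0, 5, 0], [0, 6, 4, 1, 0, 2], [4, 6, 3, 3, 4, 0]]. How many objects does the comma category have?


Objects of (F downarrow G) are triples (a, b, h: F(a)->G(b)).
The count equals the sum of all entries in the hom-matrix.
sum(row 0) = 14
sum(row 1) = 20
sum(row 2) = 20
sum(row 3) = 13
sum(row 4) = 20
Grand total = 87

87


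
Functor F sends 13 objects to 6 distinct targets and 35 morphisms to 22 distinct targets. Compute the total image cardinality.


The image of F consists of distinct objects and distinct morphisms.
|Im(F)| on objects = 6
|Im(F)| on morphisms = 22
Total image cardinality = 6 + 22 = 28

28


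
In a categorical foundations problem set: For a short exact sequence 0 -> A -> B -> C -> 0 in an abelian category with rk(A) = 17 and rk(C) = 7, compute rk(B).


For a short exact sequence 0 -> A -> B -> C -> 0,
rank is additive: rank(B) = rank(A) + rank(C).
rank(B) = 17 + 7 = 24

24


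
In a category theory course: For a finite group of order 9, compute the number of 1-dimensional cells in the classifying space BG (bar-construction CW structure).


In the bar-construction CW model of BG, the n-cells are indexed by
n-tuples [g_1|...|g_n] of non-identity elements of G (degenerate
simplices with some g_i = e do not contribute cells), so there are
(|G| - 1)^n n-cells.
For dim = 1 with |G| = 9:
cells = (9 - 1)^1 = 8^1 = 8

8


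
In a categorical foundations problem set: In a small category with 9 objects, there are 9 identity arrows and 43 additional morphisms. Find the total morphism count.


Each object has an identity morphism, giving 9 identities.
Adding the 43 non-identity morphisms:
Total = 9 + 43 = 52

52


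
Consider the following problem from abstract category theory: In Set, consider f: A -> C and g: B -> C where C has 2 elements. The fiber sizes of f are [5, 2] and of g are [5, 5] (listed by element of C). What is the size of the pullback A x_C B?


The pullback A x_C B consists of pairs (a, b) with f(a) = g(b).
For each element c in C, the fiber product has |f^-1(c)| * |g^-1(c)| elements.
Summing over C: 5 * 5 + 2 * 5
= 25 + 10 = 35

35


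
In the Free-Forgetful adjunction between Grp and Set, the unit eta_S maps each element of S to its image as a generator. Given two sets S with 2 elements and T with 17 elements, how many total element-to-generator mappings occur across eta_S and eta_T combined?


The unit eta_X: X -> U(F(X)) of the Free-Forgetful adjunction
maps each element of X to a generator of F(X). For X = S + T (disjoint
union in Set), |S + T| = |S| + |T|.
Total mappings = 2 + 17 = 19.

19


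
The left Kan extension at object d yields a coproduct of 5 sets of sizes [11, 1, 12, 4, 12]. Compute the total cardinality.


Pointwise, the left Kan extension (Lan_F H)(d) is the colimit, indexed
by the comma category (F downarrow d), of H composed with the
projection (F downarrow d) -> C. Here that colimit is given
as a coproduct (disjoint union) of sets, so its cardinality is the
sum of the sizes of the summands.
Coproduct of sets with sizes: 11 + 1 + 12 + 4 + 12
= 40

40


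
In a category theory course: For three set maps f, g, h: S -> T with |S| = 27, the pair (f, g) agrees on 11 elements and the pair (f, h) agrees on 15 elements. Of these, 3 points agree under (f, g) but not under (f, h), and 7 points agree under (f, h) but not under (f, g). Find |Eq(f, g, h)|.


Eq(f, g, h) is the triple-agreement set: points in S where all three
maps take the same value. Using inclusion-exclusion on the pairwise data:
Pair (f, g) agrees on 11 points; pair (f, h) on 15 points.
Points agreeing under (f, g) but not (f, h) = 3; under (f, h) but not (f, g) = 7.
Triple-agreement = agreement-in-(f, g) minus points that agree under (f, g) but not (f, h):
|Eq(f, g, h)| = 11 - 3 = 8
(cross-check via (f, h): 15 - 7 = 8.)

8


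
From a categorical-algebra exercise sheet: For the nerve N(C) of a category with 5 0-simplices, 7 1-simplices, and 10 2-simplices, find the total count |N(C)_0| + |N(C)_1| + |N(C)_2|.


The 2-skeleton of the nerve N(C) consists of simplices in dimensions 0, 1, 2:
  |N(C)_0| = 5 (objects)
  |N(C)_1| = 7 (morphisms)
  |N(C)_2| = 10 (composable pairs)
Total = 5 + 7 + 10 = 22

22


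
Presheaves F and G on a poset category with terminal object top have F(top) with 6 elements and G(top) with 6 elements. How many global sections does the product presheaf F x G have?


Global sections of a presheaf on a poset with terminal top satisfy
Gamma(H) ~ H(top). Presheaves admit pointwise products, so
(F x G)(top) = F(top) x G(top) (Cartesian product).
|Gamma(F x G)| = |F(top)| * |G(top)| = 6 * 6 = 36.

36


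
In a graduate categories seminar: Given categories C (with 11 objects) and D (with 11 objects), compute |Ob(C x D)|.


The product category C x D has objects that are pairs (c, d).
Number of pairs = |Ob(C)| * |Ob(D)| = 11 * 11 = 121

121


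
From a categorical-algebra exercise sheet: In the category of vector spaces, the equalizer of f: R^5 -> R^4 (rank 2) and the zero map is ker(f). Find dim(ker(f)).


The equalizer of f and the zero map is ker(f).
By the rank-nullity theorem: dim(ker(f)) = dim(domain) - rank(f).
dim(ker(f)) = 5 - 2 = 3

3


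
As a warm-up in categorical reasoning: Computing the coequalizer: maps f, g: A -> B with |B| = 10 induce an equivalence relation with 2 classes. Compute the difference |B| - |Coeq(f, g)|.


The coequalizer Coeq(f, g) = B / ~ has one element per equivalence class.
|B| = 10, |Coeq(f, g)| = 2.
|B| - |Coeq(f, g)| = 10 - 2 = 8.

8


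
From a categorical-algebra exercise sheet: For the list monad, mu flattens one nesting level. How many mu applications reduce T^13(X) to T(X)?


Each application of mu: T^2 -> T removes one layer of nesting.
Starting at depth 13 (i.e., T^13(X)), we need to reach T(X).
Number of mu applications = 13 - 1 = 12

12


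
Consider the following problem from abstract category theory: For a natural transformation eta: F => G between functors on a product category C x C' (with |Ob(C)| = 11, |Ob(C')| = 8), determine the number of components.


A natural transformation eta: F => G assigns one component morphism per
object of the domain category.
The domain is the product category C x C', so
|Ob(C x C')| = |Ob(C)| * |Ob(C')| = 11 * 8 = 88.
Therefore eta has 88 component morphisms.

88


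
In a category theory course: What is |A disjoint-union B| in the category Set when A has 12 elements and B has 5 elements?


In Set, the coproduct A + B is the disjoint union.
|A + B| = |A| + |B| = 12 + 5 = 17

17


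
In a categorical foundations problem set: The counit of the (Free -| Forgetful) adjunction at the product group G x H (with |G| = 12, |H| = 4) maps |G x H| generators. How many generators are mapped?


The counit epsilon_K: F(U(K)) -> K of the Free-Forgetful adjunction
maps |K| generators of F(U(K)) into K. For K = G x H (the product group),
|G x H| = |G| * |H|.
Total generators mapped = 12 * 4 = 48.

48


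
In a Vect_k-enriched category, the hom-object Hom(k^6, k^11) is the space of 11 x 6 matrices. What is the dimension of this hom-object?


In Vect-enriched categories, Hom(k^n, k^m) is the space of m x n matrices.
dim(Hom(k^6, k^11)) = 11 * 6 = 66

66


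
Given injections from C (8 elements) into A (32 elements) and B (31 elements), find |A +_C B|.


The pushout A +_C B identifies the images of C in A and B.
|A +_C B| = |A| + |B| - |C| (for injections).
= 32 + 31 - 8 = 55

55


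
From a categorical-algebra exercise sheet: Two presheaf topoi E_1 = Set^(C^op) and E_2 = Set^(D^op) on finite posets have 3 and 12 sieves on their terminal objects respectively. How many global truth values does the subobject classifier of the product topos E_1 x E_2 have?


In a product of presheaf topoi E_1 x E_2, the subobject classifier
is Omega = Omega_1 x Omega_2 (componentwise), so
|Omega(top)| = |Omega_1(top_1)| * |Omega_2(top_2)|.
= 3 * 12 = 36.

36


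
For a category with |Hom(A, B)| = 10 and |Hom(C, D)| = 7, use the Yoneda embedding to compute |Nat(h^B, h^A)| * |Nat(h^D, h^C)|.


By the Yoneda lemma, Nat(h^B, h^A) is isomorphic to Hom(A, B),
so |Nat(h^B, h^A)| = |Hom(A, B)| and |Nat(h^D, h^C)| = |Hom(C, D)|.
|Hom(A, B)| = 10, |Hom(C, D)| = 7.
|Nat(h^B, h^A) x Nat(h^D, h^C)| = 10 * 7 = 70

70


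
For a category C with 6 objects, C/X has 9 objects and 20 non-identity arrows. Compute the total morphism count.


In the slice category C/X, objects are morphisms to X.
Identity morphisms: 9 (one per object of C/X).
Non-identity morphisms: 20.
Total = 9 + 20 = 29

29


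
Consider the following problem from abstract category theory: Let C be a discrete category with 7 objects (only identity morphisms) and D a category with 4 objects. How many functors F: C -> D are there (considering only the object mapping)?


A functor from a discrete category C to D is determined by
where each object maps. Each of the 7 objects of C can map
to any of the 4 objects of D independently.
Number of functors = 4^7 = 16384

16384


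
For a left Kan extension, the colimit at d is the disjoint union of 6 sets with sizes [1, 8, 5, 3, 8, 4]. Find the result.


Pointwise, the left Kan extension (Lan_F H)(d) is the colimit, indexed
by the comma category (F downarrow d), of H composed with the
projection (F downarrow d) -> C. Here that colimit is given
as a coproduct (disjoint union) of sets, so its cardinality is the
sum of the sizes of the summands.
Coproduct of sets with sizes: 1 + 8 + 5 + 3 + 8 + 4
= 29

29


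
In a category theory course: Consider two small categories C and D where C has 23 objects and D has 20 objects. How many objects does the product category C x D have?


The product category C x D has objects that are pairs (c, d).
Number of pairs = |Ob(C)| * |Ob(D)| = 23 * 20 = 460

460


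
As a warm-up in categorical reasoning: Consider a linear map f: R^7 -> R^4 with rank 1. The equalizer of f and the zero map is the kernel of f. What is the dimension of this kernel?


The equalizer of f and the zero map is ker(f).
By the rank-nullity theorem: dim(ker(f)) = dim(domain) - rank(f).
dim(ker(f)) = 7 - 1 = 6

6


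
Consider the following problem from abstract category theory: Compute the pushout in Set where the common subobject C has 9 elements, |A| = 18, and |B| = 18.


The pushout A +_C B identifies the images of C in A and B.
|A +_C B| = |A| + |B| - |C| (for injections).
= 18 + 18 - 9 = 27

27


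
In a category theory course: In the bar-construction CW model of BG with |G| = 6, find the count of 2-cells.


In the bar-construction CW model of BG, the n-cells are indexed by
n-tuples [g_1|...|g_n] of non-identity elements of G (degenerate
simplices with some g_i = e do not contribute cells), so there are
(|G| - 1)^n n-cells.
For dim = 2 with |G| = 6:
cells = (6 - 1)^2 = 5^2 = 25

25


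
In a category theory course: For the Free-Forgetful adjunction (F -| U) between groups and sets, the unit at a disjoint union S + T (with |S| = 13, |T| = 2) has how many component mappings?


The unit eta_X: X -> U(F(X)) of the Free-Forgetful adjunction
maps each element of X to a generator of F(X). For X = S + T (disjoint
union in Set), |S + T| = |S| + |T|.
Total mappings = 13 + 2 = 15.

15


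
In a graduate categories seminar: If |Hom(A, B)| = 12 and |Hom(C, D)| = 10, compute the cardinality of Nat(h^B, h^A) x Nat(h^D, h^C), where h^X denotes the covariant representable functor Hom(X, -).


By the Yoneda lemma, Nat(h^B, h^A) is isomorphic to Hom(A, B),
so |Nat(h^B, h^A)| = |Hom(A, B)| and |Nat(h^D, h^C)| = |Hom(C, D)|.
|Hom(A, B)| = 12, |Hom(C, D)| = 10.
|Nat(h^B, h^A) x Nat(h^D, h^C)| = 12 * 10 = 120

120


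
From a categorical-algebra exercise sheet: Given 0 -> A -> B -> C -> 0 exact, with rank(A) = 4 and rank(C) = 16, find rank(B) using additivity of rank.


For a short exact sequence 0 -> A -> B -> C -> 0,
rank is additive: rank(B) = rank(A) + rank(C).
rank(B) = 4 + 16 = 20

20


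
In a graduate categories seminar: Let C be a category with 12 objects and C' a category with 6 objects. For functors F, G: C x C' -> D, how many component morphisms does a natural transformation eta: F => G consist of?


A natural transformation eta: F => G assigns one component morphism per
object of the domain category.
The domain is the product category C x C', so
|Ob(C x C')| = |Ob(C)| * |Ob(C')| = 12 * 6 = 72.
Therefore eta has 72 component morphisms.

72


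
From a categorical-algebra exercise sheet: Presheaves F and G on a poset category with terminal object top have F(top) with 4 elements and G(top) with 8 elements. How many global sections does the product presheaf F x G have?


Global sections of a presheaf on a poset with terminal top satisfy
Gamma(H) ~ H(top). Presheaves admit pointwise products, so
(F x G)(top) = F(top) x G(top) (Cartesian product).
|Gamma(F x G)| = |F(top)| * |G(top)| = 4 * 8 = 32.

32
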